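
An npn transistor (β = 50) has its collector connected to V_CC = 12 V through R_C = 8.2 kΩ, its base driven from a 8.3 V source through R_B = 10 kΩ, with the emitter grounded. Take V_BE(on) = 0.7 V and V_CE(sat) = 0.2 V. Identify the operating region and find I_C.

Assume active: I_B = (8.3 − 0.7)/10 = 0.76 mA, giving I_C = β·I_B = 38 mA.
But then V_CE = 12 − 38×8.2 = -300 V < V_CE(sat) = 0.2 V — impossible in the active region.
So the transistor is saturated. With V_CE = 0.2 V, I_C = (V_CC − 0.2)/R_C = 11.8/8.2 = 1.44 mA.
Check: β·I_B = 38 mA > I_C = 1.44 mA, confirming saturation.

saturation; I_C ≈ 1.4 mA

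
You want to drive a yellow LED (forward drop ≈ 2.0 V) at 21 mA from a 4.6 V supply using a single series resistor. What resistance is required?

The resistor drops V_S − V_D = 4.6 − 2.0 = 2.6 V at 21 mA.
R = 2.6 V / 21 mA = 0.124 kΩ.

R ≈ 0.12 kΩ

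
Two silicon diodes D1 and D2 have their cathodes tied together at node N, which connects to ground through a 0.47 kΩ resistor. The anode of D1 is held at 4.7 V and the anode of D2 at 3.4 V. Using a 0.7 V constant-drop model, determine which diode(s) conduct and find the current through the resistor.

Assume both conduct. Then node N would need to be at both 4.7−0.7 = 4 V and 3.4−0.7 = 2.7 V, which is impossible.
Assume only D1 conducts: V_N = 4.7 − 0.7 = 4 V, so I_R = 4/0.47 = 8.51 mA.
Check D2: its anode-to-cathode voltage is 3.4 − 4 = -0.6 V < 0.7 V, so it is off. The assumption is consistent.

Only D1 conducts; I_R ≈ 8.5 mA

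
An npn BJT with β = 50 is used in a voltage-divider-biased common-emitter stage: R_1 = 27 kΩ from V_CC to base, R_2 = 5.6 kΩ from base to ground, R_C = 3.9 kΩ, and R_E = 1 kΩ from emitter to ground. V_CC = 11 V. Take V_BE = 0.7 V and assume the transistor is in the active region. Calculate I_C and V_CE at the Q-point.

I_C ≈ 1.1 mA, V_CE ≈ 5.7 V

Thevenize the base divider: V_Th = V_CC·R_2/(R_1+R_2) = 11×5.6/32.6 = 1.89 V, R_Th = R_1‖R_2 = 4.64 kΩ.
Base-emitter loop: V_Th = I_B·R_Th + V_BE + (β+1)I_B·R_E, so I_B = (1.89 − 0.7) / (4.64 + 51×1) = 0.0214 mA.
I_C = β·I_B = 50×0.0214 = 1.07 mA, and I_E = (β+1)I_B = 1.09 mA.
V_CE = V_CC − I_C·R_C − I_E·R_E = 11 − 1.07×3.9 − 1.09×1 = 5.74 V.
V_CE = 5.74 V > 0.2 V confirms active-region operation.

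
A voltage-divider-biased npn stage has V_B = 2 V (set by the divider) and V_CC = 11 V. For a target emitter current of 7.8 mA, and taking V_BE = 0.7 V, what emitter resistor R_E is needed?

V_E = V_B − V_BE = 2 − 0.7 = 1.3 V.
R_E = V_E / I_E = 1.3 / 7.8 = 0.167 kΩ.

R_E ≈ 0.17 kΩ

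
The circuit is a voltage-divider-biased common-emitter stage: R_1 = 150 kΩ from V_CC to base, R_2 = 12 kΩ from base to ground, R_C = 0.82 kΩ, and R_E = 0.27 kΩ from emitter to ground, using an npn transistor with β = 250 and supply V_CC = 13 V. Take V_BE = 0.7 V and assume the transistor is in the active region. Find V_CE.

Thevenize the base divider: V_Th = V_CC·R_2/(R_1+R_2) = 13×12/162 = 0.963 V, R_Th = R_1‖R_2 = 11.1 kΩ.
Base-emitter loop: V_Th = I_B·R_Th + V_BE + (β+1)I_B·R_E, so I_B = (0.963 − 0.7) / (11.1 + 251×0.27) = 0.00333 mA.
I_C = β·I_B = 250×0.00333 = 0.833 mA, and I_E = (β+1)I_B = 0.837 mA.
V_CE = V_CC − I_C·R_C − I_E·R_E = 13 − 0.833×0.82 − 0.837×0.27 = 12.1 V.
V_CE = 12.1 V > 0.2 V confirms active-region operation.

V_CE ≈ 12 V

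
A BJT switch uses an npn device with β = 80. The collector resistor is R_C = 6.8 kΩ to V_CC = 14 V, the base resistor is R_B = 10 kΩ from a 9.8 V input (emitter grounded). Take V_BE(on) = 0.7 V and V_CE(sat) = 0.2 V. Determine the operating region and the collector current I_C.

saturation; I_C ≈ 2 mA

Assume active: I_B = (9.8 − 0.7)/10 = 0.91 mA, giving I_C = β·I_B = 72.8 mA.
But then V_CE = 14 − 72.8×6.8 = -481 V < V_CE(sat) = 0.2 V — impossible in the active region.
So the transistor is saturated. With V_CE = 0.2 V, I_C = (V_CC − 0.2)/R_C = 13.8/6.8 = 2.03 mA.
Check: β·I_B = 72.8 mA > I_C = 2.03 mA, confirming saturation.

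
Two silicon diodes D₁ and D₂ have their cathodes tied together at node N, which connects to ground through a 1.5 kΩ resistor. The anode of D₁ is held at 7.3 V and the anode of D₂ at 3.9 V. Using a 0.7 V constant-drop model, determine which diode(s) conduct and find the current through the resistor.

Assume both conduct. Then node N would need to be at both 7.3−0.7 = 6.6 V and 3.9−0.7 = 3.2 V, which is impossible.
Assume only D₁ conducts: V_N = 7.3 − 0.7 = 6.6 V, so I_R = 6.6/1.5 = 4.4 mA.
Check D₂: its anode-to-cathode voltage is 3.9 − 6.6 = -2.7 V < 0.7 V, so it is off. The assumption is consistent.

Only D₁ conducts; I_R ≈ 4.4 mA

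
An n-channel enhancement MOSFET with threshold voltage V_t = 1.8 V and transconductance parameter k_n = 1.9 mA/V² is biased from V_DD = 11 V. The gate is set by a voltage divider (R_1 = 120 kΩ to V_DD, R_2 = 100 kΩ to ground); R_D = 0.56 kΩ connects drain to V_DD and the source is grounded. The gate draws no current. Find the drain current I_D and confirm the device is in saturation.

V_G = V_DD·R_2/(R_1+R_2) = 11×100/220 = 5 V. With the source grounded, V_GS = V_G = 5 V.
Assume saturation: I_D = (k_n/2)(V_GS − V_t)² = (1.9/2)×(5 − 1.8)² = 0.95×3.2² = 9.73 mA.
V_DS = V_DD − I_D·R_D = 11 − 9.73×0.56 = 5.55 V.
Saturation requires V_DS ≥ V_GS − V_t = 3.2 V; 5.55 ≥ 3.2 ✓.

I_D ≈ 9.7 mA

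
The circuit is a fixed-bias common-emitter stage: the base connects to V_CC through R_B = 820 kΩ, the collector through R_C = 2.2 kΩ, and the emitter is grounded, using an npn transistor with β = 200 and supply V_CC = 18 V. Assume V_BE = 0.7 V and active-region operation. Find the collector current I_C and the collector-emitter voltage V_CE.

Base loop: V_CC = I_B·R_B + V_BE, so I_B = (18 − 0.7)/820 kΩ = 0.0211 mA.
In the active region I_C = β·I_B = 200 × 0.0211 = 4.22 mA.
Collector loop: V_CE = V_CC − I_C·R_C = 18 − 4.22×2.2 = 8.72 V.
Since V_CE = 8.72 V > V_CE(sat) ≈ 0.2 V, the transistor is in the active region as assumed.

I_C ≈ 4.2 mA, V_CE ≈ 8.7 V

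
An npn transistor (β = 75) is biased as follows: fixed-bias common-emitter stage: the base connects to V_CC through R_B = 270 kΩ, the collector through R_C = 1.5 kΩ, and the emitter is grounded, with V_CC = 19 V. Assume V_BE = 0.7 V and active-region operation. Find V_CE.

V_CE ≈ 11 V

Base loop: V_CC = I_B·R_B + V_BE, so I_B = (19 − 0.7)/270 kΩ = 0.0678 mA.
In the active region I_C = β·I_B = 75 × 0.0678 = 5.08 mA.
Collector loop: V_CE = V_CC − I_C·R_C = 19 − 5.08×1.5 = 11.4 V.
Since V_CE = 11.4 V > V_CE(sat) ≈ 0.2 V, the transistor is in the active region as assumed.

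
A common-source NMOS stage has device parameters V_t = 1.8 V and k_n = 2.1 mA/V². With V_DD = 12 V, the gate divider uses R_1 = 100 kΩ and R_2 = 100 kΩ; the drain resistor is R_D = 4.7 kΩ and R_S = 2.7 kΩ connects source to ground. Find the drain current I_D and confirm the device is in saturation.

V_G = V_DD·R_2/(R_1+R_2) = 12×100/200 = 6 V.
Assume saturation: I_D = (k_n/2)(V_GS − V_t)² with V_GS = V_G − I_D·R_S = 6 − 2.7·I_D.
Substituting gives 7.65·I_D² − 24.8·I_D + 18.5 = 0, with roots I_D = 1.17 or 2.08 mA.
The root I_D = 2.08 mA gives V_GS = 0.394 V ≤ V_t, so take I_D = 1.17 mA.
Then V_GS = 2.85 V and V_DS = V_DD − I_D(R_D+R_S) = 12 − 1.17×7.4 = 3.38 V.
Saturation requires V_DS ≥ V_GS − V_t = 1.05 V; 3.38 ≥ 1.05 ✓.

I_D ≈ 1.2 mA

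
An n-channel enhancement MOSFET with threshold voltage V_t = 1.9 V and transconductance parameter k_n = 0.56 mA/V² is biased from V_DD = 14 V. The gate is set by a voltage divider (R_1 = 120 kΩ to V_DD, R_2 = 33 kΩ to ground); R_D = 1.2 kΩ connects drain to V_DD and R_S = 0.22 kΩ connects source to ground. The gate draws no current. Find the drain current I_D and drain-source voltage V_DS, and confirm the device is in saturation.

V_G = V_DD·R_2/(R_1+R_2) = 14×33/153 = 3.02 V.
Assume saturation: I_D = (k_n/2)(V_GS − V_t)² with V_GS = V_G − I_D·R_S = 3.02 − 0.22·I_D.
Substituting gives 0.0136·I_D² − 1.14·I_D + 0.351 = 0, with roots I_D = 0.31 or 83.7 mA.
The root I_D = 83.7 mA gives V_GS = -15.4 V ≤ V_t, so take I_D = 0.31 mA.
Then V_GS = 2.95 V and V_DS = V_DD − I_D(R_D+R_S) = 14 − 0.31×1.42 = 13.6 V.
Saturation requires V_DS ≥ V_GS − V_t = 1.05 V; 13.6 ≥ 1.05 ✓.

I_D ≈ 0.31 mA, V_DS ≈ 14 V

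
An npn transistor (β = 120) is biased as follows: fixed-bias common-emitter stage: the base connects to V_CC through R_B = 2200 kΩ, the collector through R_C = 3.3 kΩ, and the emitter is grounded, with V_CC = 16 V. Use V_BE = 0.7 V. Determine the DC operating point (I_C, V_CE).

Base loop: V_CC = I_B·R_B + V_BE, so I_B = (16 − 0.7)/2200 kΩ = 0.00695 mA.
In the active region I_C = β·I_B = 120 × 0.00695 = 0.835 mA.
Collector loop: V_CE = V_CC − I_C·R_C = 16 − 0.835×3.3 = 13.2 V.
Since V_CE = 13.2 V > V_CE(sat) ≈ 0.2 V, the transistor is in the active region as assumed.

I_C ≈ 0.83 mA, V_CE ≈ 13 V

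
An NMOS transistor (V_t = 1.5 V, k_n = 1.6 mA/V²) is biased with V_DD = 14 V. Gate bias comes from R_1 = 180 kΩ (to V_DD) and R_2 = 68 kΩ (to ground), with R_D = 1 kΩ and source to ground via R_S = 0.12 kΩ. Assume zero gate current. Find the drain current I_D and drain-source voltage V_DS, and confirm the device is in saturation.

V_G = V_DD·R_2/(R_1+R_2) = 14×68/248 = 3.84 V.
Assume saturation: I_D = (k_n/2)(V_GS − V_t)² with V_GS = V_G − I_D·R_S = 3.84 − 0.12·I_D.
Substituting gives 0.0115·I_D² − 1.45·I_D + 4.38 = 0, with roots I_D = 3.1 or 123 mA.
The root I_D = 123 mA gives V_GS = -10.9 V ≤ V_t, so take I_D = 3.1 mA.
Then V_GS = 3.47 V and V_DS = V_DD − I_D(R_D+R_S) = 14 − 3.1×1.12 = 10.5 V.
Saturation requires V_DS ≥ V_GS − V_t = 1.97 V; 10.5 ≥ 1.97 ✓.

I_D ≈ 3.1 mA, V_DS ≈ 11 V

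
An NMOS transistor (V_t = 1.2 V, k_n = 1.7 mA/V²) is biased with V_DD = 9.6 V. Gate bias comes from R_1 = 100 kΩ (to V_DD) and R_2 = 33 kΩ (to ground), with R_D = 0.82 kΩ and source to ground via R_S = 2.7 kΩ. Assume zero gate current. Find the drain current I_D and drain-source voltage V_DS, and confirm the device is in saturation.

I_D ≈ 0.24 mA, V_DS ≈ 8.8 V

V_G = V_DD·R_2/(R_1+R_2) = 9.6×33/133 = 2.38 V.
Assume saturation: I_D = (k_n/2)(V_GS − V_t)² with V_GS = V_G − I_D·R_S = 2.38 − 2.7·I_D.
Substituting gives 6.2·I_D² − 6.43·I_D + 1.19 = 0, with roots I_D = 0.241 or 0.796 mA.
The root I_D = 0.796 mA gives V_GS = 0.232 V ≤ V_t, so take I_D = 0.241 mA.
Then V_GS = 1.73 V and V_DS = V_DD − I_D(R_D+R_S) = 9.6 − 0.241×3.52 = 8.75 V.
Saturation requires V_DS ≥ V_GS − V_t = 0.532 V; 8.75 ≥ 0.532 ✓.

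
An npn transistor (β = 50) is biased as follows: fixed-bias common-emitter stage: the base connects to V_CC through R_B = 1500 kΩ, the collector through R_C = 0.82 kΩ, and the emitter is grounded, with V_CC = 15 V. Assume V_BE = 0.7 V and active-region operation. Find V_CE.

Base loop: V_CC = I_B·R_B + V_BE, so I_B = (15 − 0.7)/1500 kΩ = 0.00953 mA.
In the active region I_C = β·I_B = 50 × 0.00953 = 0.477 mA.
Collector loop: V_CE = V_CC − I_C·R_C = 15 − 0.477×0.82 = 14.6 V.
Since V_CE = 14.6 V > V_CE(sat) ≈ 0.2 V, the transistor is in the active region as assumed.

V_CE ≈ 15 V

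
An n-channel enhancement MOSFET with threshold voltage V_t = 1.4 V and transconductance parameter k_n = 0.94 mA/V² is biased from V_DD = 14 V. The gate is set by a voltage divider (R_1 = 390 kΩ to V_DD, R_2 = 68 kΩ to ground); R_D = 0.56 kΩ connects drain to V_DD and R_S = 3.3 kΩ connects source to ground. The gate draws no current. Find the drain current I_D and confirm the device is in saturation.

V_G = V_DD·R_2/(R_1+R_2) = 14×68/458 = 2.08 V.
Assume saturation: I_D = (k_n/2)(V_GS − V_t)² with V_GS = V_G − I_D·R_S = 2.08 − 3.3·I_D.
Substituting gives 5.12·I_D² − 3.11·I_D + 0.216 = 0, with roots I_D = 0.0803 or 0.526 mA.
The root I_D = 0.526 mA gives V_GS = 0.342 V ≤ V_t, so take I_D = 0.0803 mA.
Then V_GS = 1.81 V and V_DS = V_DD − I_D(R_D+R_S) = 14 − 0.0803×3.86 = 13.7 V.
Saturation requires V_DS ≥ V_GS − V_t = 0.413 V; 13.7 ≥ 0.413 ✓.

I_D ≈ 0.08 mA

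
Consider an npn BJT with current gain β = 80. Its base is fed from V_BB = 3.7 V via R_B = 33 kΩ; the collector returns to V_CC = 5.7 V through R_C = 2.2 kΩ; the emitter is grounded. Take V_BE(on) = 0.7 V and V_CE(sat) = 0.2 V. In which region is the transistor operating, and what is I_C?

Assume active: I_B = (3.7 − 0.7)/33 = 0.0909 mA, giving I_C = β·I_B = 7.27 mA.
But then V_CE = 5.7 − 7.27×2.2 = -10.3 V < V_CE(sat) = 0.2 V — impossible in the active region.
So the transistor is saturated. With V_CE = 0.2 V, I_C = (V_CC − 0.2)/R_C = 5.5/2.2 = 2.5 mA.
Check: β·I_B = 7.27 mA > I_C = 2.5 mA, confirming saturation.

saturation; I_C ≈ 2.5 mA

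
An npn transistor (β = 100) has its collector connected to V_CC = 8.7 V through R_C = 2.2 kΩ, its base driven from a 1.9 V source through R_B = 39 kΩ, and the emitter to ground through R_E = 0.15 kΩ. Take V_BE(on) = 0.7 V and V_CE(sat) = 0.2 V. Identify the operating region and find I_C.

Assume active. Base-emitter loop: I_B = (V_BB − V_BE)/(R_B + (β+1)R_E) = (1.9 − 0.7)/(39 + 101×0.15) = 0.0222 mA.
I_C = β·I_B = 100×0.0222 = 2.22 mA.
V_CE = V_CC − I_C·R_C − I_E·R_E = 8.7 − 2.22×2.2 − 2.24×0.15 = 3.49 V > V_CE(sat), so the active-region assumption holds.

active; I_C ≈ 2.2 mA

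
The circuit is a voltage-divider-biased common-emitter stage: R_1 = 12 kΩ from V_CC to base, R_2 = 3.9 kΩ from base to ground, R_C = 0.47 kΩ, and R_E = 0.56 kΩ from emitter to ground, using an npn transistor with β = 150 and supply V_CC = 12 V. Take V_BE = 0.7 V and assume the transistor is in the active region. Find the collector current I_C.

I_C ≈ 3.8 mA

Thevenize the base divider: V_Th = V_CC·R_2/(R_1+R_2) = 12×3.9/15.9 = 2.94 V, R_Th = R_1‖R_2 = 2.94 kΩ.
Base-emitter loop: V_Th = I_B·R_Th + V_BE + (β+1)I_B·R_E, so I_B = (2.94 − 0.7) / (2.94 + 151×0.56) = 0.0256 mA.
I_C = β·I_B = 150×0.0256 = 3.85 mA, and I_E = (β+1)I_B = 3.87 mA.
V_CE = V_CC − I_C·R_C − I_E·R_E = 12 − 3.85×0.47 − 3.87×0.56 = 8.02 V.
V_CE = 8.02 V > 0.2 V confirms active-region operation.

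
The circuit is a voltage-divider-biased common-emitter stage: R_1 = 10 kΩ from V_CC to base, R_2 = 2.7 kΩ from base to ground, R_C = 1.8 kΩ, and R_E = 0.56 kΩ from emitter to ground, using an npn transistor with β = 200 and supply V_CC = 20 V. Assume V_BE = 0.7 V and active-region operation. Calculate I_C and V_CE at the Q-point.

I_C ≈ 6.2 mA, V_CE ≈ 5.4 V

Thevenize the base divider: V_Th = V_CC·R_2/(R_1+R_2) = 20×2.7/12.7 = 4.25 V, R_Th = R_1‖R_2 = 2.13 kΩ.
Base-emitter loop: V_Th = I_B·R_Th + V_BE + (β+1)I_B·R_E, so I_B = (4.25 − 0.7) / (2.13 + 201×0.56) = 0.031 mA.
I_C = β·I_B = 200×0.031 = 6.19 mA, and I_E = (β+1)I_B = 6.23 mA.
V_CE = V_CC − I_C·R_C − I_E·R_E = 20 − 6.19×1.8 − 6.23×0.56 = 5.36 V.
V_CE = 5.36 V > 0.2 V confirms active-region operation.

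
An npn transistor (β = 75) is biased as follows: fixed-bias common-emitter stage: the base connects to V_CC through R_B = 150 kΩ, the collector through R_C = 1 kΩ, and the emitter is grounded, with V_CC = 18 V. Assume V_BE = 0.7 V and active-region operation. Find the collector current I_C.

I_C ≈ 8.7 mA

Base loop: V_CC = I_B·R_B + V_BE, so I_B = (18 − 0.7)/150 kΩ = 0.115 mA.
In the active region I_C = β·I_B = 75 × 0.115 = 8.65 mA.
Collector loop: V_CE = V_CC − I_C·R_C = 18 − 8.65×1 = 9.35 V.
Since V_CE = 9.35 V > V_CE(sat) ≈ 0.2 V, the transistor is in the active region as assumed.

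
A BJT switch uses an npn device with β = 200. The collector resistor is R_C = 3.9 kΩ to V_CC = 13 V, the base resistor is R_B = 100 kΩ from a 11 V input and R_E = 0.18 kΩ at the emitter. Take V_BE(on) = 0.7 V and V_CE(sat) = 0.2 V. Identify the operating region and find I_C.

saturation; I_C ≈ 3.1 mA

Assume active: I_B = (11 − 0.7)/(100 + 201×0.18) = 0.0756 mA, I_C = β·I_B = 15.1 mA.
Then V_CE = 13 − 15.1×3.9 − 15.2×0.18 = -48.7 V < 0.2 V — the active assumption fails.
Re-solve with V_CE = 0.2 V. KCL at the emitter: V_E/R_E = (V_BB−0.7−V_E)/R_B + (V_CC−0.2−V_E)/R_C, giving V_E = 0.581 V.
I_C = (V_CC − 0.2 − V_E)/R_C = (12.8 − 0.581)/3.9 = 3.13 mA.
Check: I_B = (10.3 − 0.581)/100 = 0.0972 mA, and β·I_B = 19.4 mA > I_C, confirming saturation.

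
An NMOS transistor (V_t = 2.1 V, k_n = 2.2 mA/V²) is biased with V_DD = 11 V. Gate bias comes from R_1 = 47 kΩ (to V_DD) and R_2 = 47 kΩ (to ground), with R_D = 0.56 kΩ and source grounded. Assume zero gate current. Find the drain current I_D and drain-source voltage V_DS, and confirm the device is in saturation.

V_G = V_DD·R_2/(R_1+R_2) = 11×47/94 = 5.5 V. With the source grounded, V_GS = V_G = 5.5 V.
Assume saturation: I_D = (k_n/2)(V_GS − V_t)² = (2.2/2)×(5.5 − 2.1)² = 1.1×3.4² = 12.7 mA.
V_DS = V_DD − I_D·R_D = 11 − 12.7×0.56 = 3.88 V.
Saturation requires V_DS ≥ V_GS − V_t = 3.4 V; 3.88 ≥ 3.4 ✓.

I_D ≈ 13 mA, V_DS ≈ 3.9 V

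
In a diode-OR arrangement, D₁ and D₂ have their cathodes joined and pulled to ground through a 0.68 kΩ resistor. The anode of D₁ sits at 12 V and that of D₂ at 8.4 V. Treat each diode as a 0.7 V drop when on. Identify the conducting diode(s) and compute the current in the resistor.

Only D₁ conducts; I_R ≈ 17 mA

Assume both conduct. Then node N would need to be at both 12−0.7 = 11.3 V and 8.4−0.7 = 7.7 V, which is impossible.
Assume only D₁ conducts: V_N = 12 − 0.7 = 11.3 V, so I_R = 11.3/0.68 = 16.6 mA.
Check D₂: its anode-to-cathode voltage is 8.4 − 11.3 = -2.9 V < 0.7 V, so it is off. The assumption is consistent.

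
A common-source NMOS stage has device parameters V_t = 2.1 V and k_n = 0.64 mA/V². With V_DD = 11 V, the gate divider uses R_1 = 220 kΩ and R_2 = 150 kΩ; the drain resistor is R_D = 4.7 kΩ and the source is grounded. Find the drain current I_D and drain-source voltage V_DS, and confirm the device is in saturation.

I_D ≈ 1.8 mA, V_DS ≈ 2.6 V

V_G = V_DD·R_2/(R_1+R_2) = 11×150/370 = 4.46 V. With the source grounded, V_GS = V_G = 4.46 V.
Assume saturation: I_D = (k_n/2)(V_GS − V_t)² = (0.64/2)×(4.46 − 2.1)² = 0.32×2.36² = 1.78 mA.
V_DS = V_DD − I_D·R_D = 11 − 1.78×4.7 = 2.63 V.
Saturation requires V_DS ≥ V_GS − V_t = 2.36 V; 2.63 ≥ 2.36 ✓.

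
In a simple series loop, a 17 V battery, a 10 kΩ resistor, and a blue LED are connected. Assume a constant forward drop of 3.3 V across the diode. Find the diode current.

KVL around the loop: 17 = V_D + I·R = 3.3 + I × 10 kΩ.
So I = (17 − 3.3) / 10 kΩ = 13.7 / 10 = 1.37 mA.

I ≈ 1.4 mA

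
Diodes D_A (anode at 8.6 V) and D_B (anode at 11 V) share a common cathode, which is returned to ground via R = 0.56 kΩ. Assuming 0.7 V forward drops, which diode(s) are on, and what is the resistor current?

Assume both conduct. Then node N would need to be at both 8.6−0.7 = 7.9 V and 11−0.7 = 10.3 V, which is impossible.
Assume only D_B conducts: V_N = 11 − 0.7 = 10.3 V, so I_R = 10.3/0.56 = 18.4 mA.
Check D_A: its anode-to-cathode voltage is 8.6 − 10.3 = -1.7 V < 0.7 V, so it is off. The assumption is consistent.

Only D_B conducts; I_R ≈ 18 mA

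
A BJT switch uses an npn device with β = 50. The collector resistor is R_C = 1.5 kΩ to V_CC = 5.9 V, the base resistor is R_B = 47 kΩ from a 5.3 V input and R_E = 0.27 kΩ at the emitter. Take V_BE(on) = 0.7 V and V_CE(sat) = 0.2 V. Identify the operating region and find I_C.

Assume active: I_B = (5.3 − 0.7)/(47 + 51×0.27) = 0.0757 mA, I_C = β·I_B = 3.78 mA.
Then V_CE = 5.9 − 3.78×1.5 − 3.86×0.27 = -0.819 V < 0.2 V — the active assumption fails.
Re-solve with V_CE = 0.2 V. KCL at the emitter: V_E/R_E = (V_BB−0.7−V_E)/R_B + (V_CC−0.2−V_E)/R_C, giving V_E = 0.888 V.
I_C = (V_CC − 0.2 − V_E)/R_C = (5.7 − 0.888)/1.5 = 3.21 mA.
Check: I_B = (4.6 − 0.888)/47 = 0.079 mA, and β·I_B = 3.95 mA > I_C, confirming saturation.

saturation; I_C ≈ 3.2 mA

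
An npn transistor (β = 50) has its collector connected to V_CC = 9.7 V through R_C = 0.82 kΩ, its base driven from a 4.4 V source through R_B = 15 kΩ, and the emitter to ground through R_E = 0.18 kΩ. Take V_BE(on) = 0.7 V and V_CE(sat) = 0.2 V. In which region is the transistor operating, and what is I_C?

active; I_C ≈ 7.7 mA

Assume active. Base-emitter loop: I_B = (V_BB − V_BE)/(R_B + (β+1)R_E) = (4.4 − 0.7)/(15 + 51×0.18) = 0.153 mA.
I_C = β·I_B = 50×0.153 = 7.65 mA.
V_CE = V_CC − I_C·R_C − I_E·R_E = 9.7 − 7.65×0.82 − 7.8×0.18 = 2.02 V > V_CE(sat), so the active-region assumption holds.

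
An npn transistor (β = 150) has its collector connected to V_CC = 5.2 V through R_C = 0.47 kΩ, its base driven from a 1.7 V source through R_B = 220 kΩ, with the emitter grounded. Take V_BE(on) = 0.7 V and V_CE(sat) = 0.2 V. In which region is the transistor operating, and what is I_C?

Assume active. Base-emitter loop: I_B = (V_BB − V_BE)/R_B = (1.7 − 0.7)/220 = 0.00455 mA.
I_C = β·I_B = 150×0.00455 = 0.682 mA.
V_CE = V_CC − I_C·R_C = 5.2 − 0.682×0.47 = 4.88 V > V_CE(sat), so the active-region assumption holds.

active; I_C ≈ 0.68 mA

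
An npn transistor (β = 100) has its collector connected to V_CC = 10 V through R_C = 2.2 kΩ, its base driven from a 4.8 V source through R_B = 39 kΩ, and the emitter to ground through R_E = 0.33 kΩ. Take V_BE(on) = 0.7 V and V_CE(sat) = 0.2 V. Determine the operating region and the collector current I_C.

saturation; I_C ≈ 3.9 mA

Assume active: I_B = (4.8 − 0.7)/(39 + 101×0.33) = 0.0567 mA, I_C = β·I_B = 5.67 mA.
Then V_CE = 10 − 5.67×2.2 − 5.73×0.33 = -4.36 V < 0.2 V — the active assumption fails.
Re-solve with V_CE = 0.2 V. KCL at the emitter: V_E/R_E = (V_BB−0.7−V_E)/R_B + (V_CC−0.2−V_E)/R_C, giving V_E = 1.3 V.
I_C = (V_CC − 0.2 − V_E)/R_C = (9.8 − 1.3)/2.2 = 3.86 mA.
Check: I_B = (4.1 − 1.3)/39 = 0.0718 mA, and β·I_B = 7.18 mA > I_C, confirming saturation.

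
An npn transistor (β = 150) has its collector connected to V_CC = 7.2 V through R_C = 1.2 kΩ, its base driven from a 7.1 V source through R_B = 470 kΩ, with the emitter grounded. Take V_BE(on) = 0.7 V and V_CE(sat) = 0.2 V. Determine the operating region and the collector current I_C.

active; I_C ≈ 2 mA

Assume active. Base-emitter loop: I_B = (V_BB − V_BE)/R_B = (7.1 − 0.7)/470 = 0.0136 mA.
I_C = β·I_B = 150×0.0136 = 2.04 mA.
V_CE = V_CC − I_C·R_C = 7.2 − 2.04×1.2 = 4.75 V > V_CE(sat), so the active-region assumption holds.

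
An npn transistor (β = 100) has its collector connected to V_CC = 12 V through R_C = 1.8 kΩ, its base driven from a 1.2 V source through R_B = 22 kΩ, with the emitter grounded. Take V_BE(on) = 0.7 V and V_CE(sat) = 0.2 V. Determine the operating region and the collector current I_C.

Assume active. Base-emitter loop: I_B = (V_BB − V_BE)/R_B = (1.2 − 0.7)/22 = 0.0227 mA.
I_C = β·I_B = 100×0.0227 = 2.27 mA.
V_CE = V_CC − I_C·R_C = 12 − 2.27×1.8 = 7.91 V > V_CE(sat), so the active-region assumption holds.

active; I_C ≈ 2.3 mA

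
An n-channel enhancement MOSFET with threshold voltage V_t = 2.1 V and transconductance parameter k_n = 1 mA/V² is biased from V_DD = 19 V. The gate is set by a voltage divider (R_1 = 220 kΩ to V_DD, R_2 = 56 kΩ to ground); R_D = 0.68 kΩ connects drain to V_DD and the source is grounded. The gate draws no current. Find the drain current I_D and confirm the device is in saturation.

V_G = V_DD·R_2/(R_1+R_2) = 19×56/276 = 3.86 V. With the source grounded, V_GS = V_G = 3.86 V.
Assume saturation: I_D = (k_n/2)(V_GS − V_t)² = (1/2)×(3.86 − 2.1)² = 0.5×1.76² = 1.54 mA.
V_DS = V_DD − I_D·R_D = 19 − 1.54×0.68 = 18 V.
Saturation requires V_DS ≥ V_GS − V_t = 1.76 V; 18 ≥ 1.76 ✓.

I_D ≈ 1.5 mA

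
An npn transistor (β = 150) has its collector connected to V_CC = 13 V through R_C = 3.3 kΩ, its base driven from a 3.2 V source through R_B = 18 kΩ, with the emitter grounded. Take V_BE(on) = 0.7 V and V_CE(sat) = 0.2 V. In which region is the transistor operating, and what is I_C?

Assume active: I_B = (3.2 − 0.7)/18 = 0.139 mA, giving I_C = β·I_B = 20.8 mA.
But then V_CE = 13 − 20.8×3.3 = -55.8 V < V_CE(sat) = 0.2 V — impossible in the active region.
So the transistor is saturated. With V_CE = 0.2 V, I_C = (V_CC − 0.2)/R_C = 12.8/3.3 = 3.88 mA.
Check: β·I_B = 20.8 mA > I_C = 3.88 mA, confirming saturation.

saturation; I_C ≈ 3.9 mA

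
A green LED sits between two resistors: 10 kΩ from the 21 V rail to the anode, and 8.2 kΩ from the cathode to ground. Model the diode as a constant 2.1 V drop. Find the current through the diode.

The two resistors are in series with the diode, so KVL gives 21 = I·10 + 2.1 + I·8.2.
I = (21 − 2.1) / (10 + 8.2) kΩ = 18.9 / 18.2 = 1.04 mA.

I ≈ 1 mA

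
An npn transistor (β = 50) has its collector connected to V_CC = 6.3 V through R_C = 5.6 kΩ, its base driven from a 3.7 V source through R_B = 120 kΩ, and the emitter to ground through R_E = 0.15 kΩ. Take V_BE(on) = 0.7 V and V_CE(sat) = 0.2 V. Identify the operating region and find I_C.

Assume active: I_B = (3.7 − 0.7)/(120 + 51×0.15) = 0.0235 mA, I_C = β·I_B = 1.18 mA.
Then V_CE = 6.3 − 1.18×5.6 − 1.2×0.15 = -0.46 V < 0.2 V — the active assumption fails.
Re-solve with V_CE = 0.2 V. KCL at the emitter: V_E/R_E = (V_BB−0.7−V_E)/R_B + (V_CC−0.2−V_E)/R_C, giving V_E = 0.163 V.
I_C = (V_CC − 0.2 − V_E)/R_C = (6.1 − 0.163)/5.6 = 1.06 mA.
Check: I_B = (3 − 0.163)/120 = 0.0236 mA, and β·I_B = 1.18 mA > I_C, confirming saturation.

saturation; I_C ≈ 1.1 mA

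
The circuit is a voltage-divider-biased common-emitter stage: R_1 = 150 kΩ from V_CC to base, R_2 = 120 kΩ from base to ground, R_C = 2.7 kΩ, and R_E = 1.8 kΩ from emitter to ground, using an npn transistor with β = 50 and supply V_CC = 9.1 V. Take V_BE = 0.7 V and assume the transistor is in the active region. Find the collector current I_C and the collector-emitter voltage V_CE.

Thevenize the base divider: V_Th = V_CC·R_2/(R_1+R_2) = 9.1×120/270 = 4.04 V, R_Th = R_1‖R_2 = 66.7 kΩ.
Base-emitter loop: V_Th = I_B·R_Th + V_BE + (β+1)I_B·R_E, so I_B = (4.04 − 0.7) / (66.7 + 51×1.8) = 0.0211 mA.
I_C = β·I_B = 50×0.0211 = 1.06 mA, and I_E = (β+1)I_B = 1.08 mA.
V_CE = V_CC − I_C·R_C − I_E·R_E = 9.1 − 1.06×2.7 − 1.08×1.8 = 4.31 V.
V_CE = 4.31 V > 0.2 V confirms active-region operation.

I_C ≈ 1.1 mA, V_CE ≈ 4.3 V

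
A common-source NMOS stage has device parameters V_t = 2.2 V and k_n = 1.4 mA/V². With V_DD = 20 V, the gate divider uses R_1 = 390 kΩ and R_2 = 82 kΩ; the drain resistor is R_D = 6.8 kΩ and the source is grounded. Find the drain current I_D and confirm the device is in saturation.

I_D ≈ 1.1 mA

V_G = V_DD·R_2/(R_1+R_2) = 20×82/472 = 3.47 V. With the source grounded, V_GS = V_G = 3.47 V.
Assume saturation: I_D = (k_n/2)(V_GS − V_t)² = (1.4/2)×(3.47 − 2.2)² = 0.7×1.27² = 1.14 mA.
V_DS = V_DD − I_D·R_D = 20 − 1.14×6.8 = 12.3 V.
Saturation requires V_DS ≥ V_GS − V_t = 1.27 V; 12.3 ≥ 1.27 ✓.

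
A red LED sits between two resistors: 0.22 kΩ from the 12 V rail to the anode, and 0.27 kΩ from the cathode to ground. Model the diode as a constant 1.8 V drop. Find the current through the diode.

I ≈ 21 mA

The two resistors are in series with the diode, so KVL gives 12 = I·0.22 + 1.8 + I·0.27.
I = (12 − 1.8) / (0.22 + 0.27) kΩ = 10.2 / 0.49 = 20.8 mA.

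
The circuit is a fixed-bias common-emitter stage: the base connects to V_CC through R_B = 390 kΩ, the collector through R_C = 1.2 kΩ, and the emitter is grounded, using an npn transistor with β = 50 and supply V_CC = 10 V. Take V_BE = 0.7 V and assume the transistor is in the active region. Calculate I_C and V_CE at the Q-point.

Base loop: V_CC = I_B·R_B + V_BE, so I_B = (10 − 0.7)/390 kΩ = 0.0238 mA.
In the active region I_C = β·I_B = 50 × 0.0238 = 1.19 mA.
Collector loop: V_CE = V_CC − I_C·R_C = 10 − 1.19×1.2 = 8.57 V.
Since V_CE = 8.57 V > V_CE(sat) ≈ 0.2 V, the transistor is in the active region as assumed.

I_C ≈ 1.2 mA, V_CE ≈ 8.6 V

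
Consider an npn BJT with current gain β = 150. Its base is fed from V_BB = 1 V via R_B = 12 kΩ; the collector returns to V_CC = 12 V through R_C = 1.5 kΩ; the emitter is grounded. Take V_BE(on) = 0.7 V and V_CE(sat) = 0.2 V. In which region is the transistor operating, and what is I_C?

Assume active. Base-emitter loop: I_B = (V_BB − V_BE)/R_B = (1 − 0.7)/12 = 0.025 mA.
I_C = β·I_B = 150×0.025 = 3.75 mA.
V_CE = V_CC − I_C·R_C = 12 − 3.75×1.5 = 6.37 V > V_CE(sat), so the active-region assumption holds.

active; I_C ≈ 3.8 mA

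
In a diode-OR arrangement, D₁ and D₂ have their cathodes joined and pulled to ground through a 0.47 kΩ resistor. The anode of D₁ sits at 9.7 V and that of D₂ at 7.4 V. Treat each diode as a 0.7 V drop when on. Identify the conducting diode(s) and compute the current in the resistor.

Only D₁ conducts; I_R ≈ 19 mA

Assume both conduct. Then node N would need to be at both 9.7−0.7 = 9 V and 7.4−0.7 = 6.7 V, which is impossible.
Assume only D₁ conducts: V_N = 9.7 − 0.7 = 9 V, so I_R = 9/0.47 = 19.1 mA.
Check D₂: its anode-to-cathode voltage is 7.4 − 9 = -1.6 V < 0.7 V, so it is off. The assumption is consistent.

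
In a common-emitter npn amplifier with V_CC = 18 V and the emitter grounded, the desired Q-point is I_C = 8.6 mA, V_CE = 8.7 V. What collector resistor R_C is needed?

Collector loop: V_CC = I_C·R_C + V_CE.
R_C = (V_CC − V_CE)/I_C = (18 − 8.7)/8.6 = 1.08 kΩ.

R_C ≈ 1.1 kΩ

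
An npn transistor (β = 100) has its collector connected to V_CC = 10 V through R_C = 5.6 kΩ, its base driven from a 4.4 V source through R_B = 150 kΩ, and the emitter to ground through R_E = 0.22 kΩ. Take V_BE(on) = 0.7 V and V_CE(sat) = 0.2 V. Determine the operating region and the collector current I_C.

saturation; I_C ≈ 1.7 mA

Assume active: I_B = (4.4 − 0.7)/(150 + 101×0.22) = 0.0215 mA, I_C = β·I_B = 2.15 mA.
Then V_CE = 10 − 2.15×5.6 − 2.17×0.22 = -2.51 V < 0.2 V — the active assumption fails.
Re-solve with V_CE = 0.2 V. KCL at the emitter: V_E/R_E = (V_BB−0.7−V_E)/R_B + (V_CC−0.2−V_E)/R_C, giving V_E = 0.375 V.
I_C = (V_CC − 0.2 − V_E)/R_C = (9.8 − 0.375)/5.6 = 1.68 mA.
Check: I_B = (3.7 − 0.375)/150 = 0.0222 mA, and β·I_B = 2.22 mA > I_C, confirming saturation.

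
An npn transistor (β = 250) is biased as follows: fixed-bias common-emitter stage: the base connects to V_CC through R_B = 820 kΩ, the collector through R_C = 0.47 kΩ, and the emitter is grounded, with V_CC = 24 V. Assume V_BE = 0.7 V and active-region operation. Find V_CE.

V_CE ≈ 21 V

Base loop: V_CC = I_B·R_B + V_BE, so I_B = (24 − 0.7)/820 kΩ = 0.0284 mA.
In the active region I_C = β·I_B = 250 × 0.0284 = 7.1 mA.
Collector loop: V_CE = V_CC − I_C·R_C = 24 − 7.1×0.47 = 20.7 V.
Since V_CE = 20.7 V > V_CE(sat) ≈ 0.2 V, the transistor is in the active region as assumed.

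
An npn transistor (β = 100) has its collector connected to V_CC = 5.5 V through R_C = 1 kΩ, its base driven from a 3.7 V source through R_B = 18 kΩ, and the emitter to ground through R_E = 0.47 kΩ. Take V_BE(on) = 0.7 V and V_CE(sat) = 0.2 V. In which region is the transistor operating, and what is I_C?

Assume active: I_B = (3.7 − 0.7)/(18 + 101×0.47) = 0.0458 mA, I_C = β·I_B = 4.58 mA.
Then V_CE = 5.5 − 4.58×1 − 4.63×0.47 = -1.26 V < 0.2 V — the active assumption fails.
Re-solve with V_CE = 0.2 V. KCL at the emitter: V_E/R_E = (V_BB−0.7−V_E)/R_B + (V_CC−0.2−V_E)/R_C, giving V_E = 1.72 V.
I_C = (V_CC − 0.2 − V_E)/R_C = (5.3 − 1.72)/1 = 3.58 mA.
Check: I_B = (3 − 1.72)/18 = 0.0713 mA, and β·I_B = 7.13 mA > I_C, confirming saturation.

saturation; I_C ≈ 3.6 mA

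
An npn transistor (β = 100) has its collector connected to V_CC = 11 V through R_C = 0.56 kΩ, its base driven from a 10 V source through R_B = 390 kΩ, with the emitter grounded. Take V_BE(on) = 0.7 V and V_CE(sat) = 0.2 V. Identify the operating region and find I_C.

active; I_C ≈ 2.4 mA

Assume active. Base-emitter loop: I_B = (V_BB − V_BE)/R_B = (10 − 0.7)/390 = 0.0238 mA.
I_C = β·I_B = 100×0.0238 = 2.38 mA.
V_CE = V_CC − I_C·R_C = 11 − 2.38×0.56 = 9.66 V > V_CE(sat), so the active-region assumption holds.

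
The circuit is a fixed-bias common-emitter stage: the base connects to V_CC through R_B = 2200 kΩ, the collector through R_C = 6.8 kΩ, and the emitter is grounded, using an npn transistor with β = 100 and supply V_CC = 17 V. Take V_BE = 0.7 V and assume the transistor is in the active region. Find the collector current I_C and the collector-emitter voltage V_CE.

Base loop: V_CC = I_B·R_B + V_BE, so I_B = (17 − 0.7)/2200 kΩ = 0.00741 mA.
In the active region I_C = β·I_B = 100 × 0.00741 = 0.741 mA.
Collector loop: V_CE = V_CC − I_C·R_C = 17 − 0.741×6.8 = 12 V.
Since V_CE = 12 V > V_CE(sat) ≈ 0.2 V, the transistor is in the active region as assumed.

I_C ≈ 0.74 mA, V_CE ≈ 12 V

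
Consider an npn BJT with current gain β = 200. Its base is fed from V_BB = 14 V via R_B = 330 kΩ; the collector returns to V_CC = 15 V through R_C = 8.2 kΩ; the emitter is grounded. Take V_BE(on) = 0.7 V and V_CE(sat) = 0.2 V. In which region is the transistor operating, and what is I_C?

Assume active: I_B = (14 − 0.7)/330 = 0.0403 mA, giving I_C = β·I_B = 8.06 mA.
But then V_CE = 15 − 8.06×8.2 = -51.1 V < V_CE(sat) = 0.2 V — impossible in the active region.
So the transistor is saturated. With V_CE = 0.2 V, I_C = (V_CC − 0.2)/R_C = 14.8/8.2 = 1.8 mA.
Check: β·I_B = 8.06 mA > I_C = 1.8 mA, confirming saturation.

saturation; I_C ≈ 1.8 mA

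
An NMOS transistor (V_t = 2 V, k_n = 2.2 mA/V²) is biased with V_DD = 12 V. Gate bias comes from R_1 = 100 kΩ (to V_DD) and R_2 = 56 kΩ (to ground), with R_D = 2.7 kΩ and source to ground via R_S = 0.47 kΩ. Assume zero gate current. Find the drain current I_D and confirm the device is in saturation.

I_D ≈ 2 mA

V_G = V_DD·R_2/(R_1+R_2) = 12×56/156 = 4.31 V.
Assume saturation: I_D = (k_n/2)(V_GS − V_t)² with V_GS = V_G − I_D·R_S = 4.31 − 0.47·I_D.
Substituting gives 0.243·I_D² − 3.39·I_D + 5.86 = 0, with roots I_D = 2.02 or 11.9 mA.
The root I_D = 11.9 mA gives V_GS = -1.29 V ≤ V_t, so take I_D = 2.02 mA.
Then V_GS = 3.36 V and V_DS = V_DD − I_D(R_D+R_S) = 12 − 2.02×3.17 = 5.58 V.
Saturation requires V_DS ≥ V_GS − V_t = 1.36 V; 5.58 ≥ 1.36 ✓.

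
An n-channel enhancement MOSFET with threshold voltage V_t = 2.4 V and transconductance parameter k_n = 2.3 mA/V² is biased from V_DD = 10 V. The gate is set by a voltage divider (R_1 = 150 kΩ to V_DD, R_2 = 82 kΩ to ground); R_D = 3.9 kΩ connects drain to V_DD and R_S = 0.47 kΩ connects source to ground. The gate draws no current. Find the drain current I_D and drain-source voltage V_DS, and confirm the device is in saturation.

V_G = V_DD·R_2/(R_1+R_2) = 10×82/232 = 3.53 V.
Assume saturation: I_D = (k_n/2)(V_GS − V_t)² with V_GS = V_G − I_D·R_S = 3.53 − 0.47·I_D.
Substituting gives 0.254·I_D² − 2.23·I_D + 1.48 = 0, with roots I_D = 0.725 or 8.04 mA.
The root I_D = 8.04 mA gives V_GS = -0.244 V ≤ V_t, so take I_D = 0.725 mA.
Then V_GS = 3.19 V and V_DS = V_DD − I_D(R_D+R_S) = 10 − 0.725×4.37 = 6.83 V.
Saturation requires V_DS ≥ V_GS − V_t = 0.794 V; 6.83 ≥ 0.794 ✓.

I_D ≈ 0.72 mA, V_DS ≈ 6.8 V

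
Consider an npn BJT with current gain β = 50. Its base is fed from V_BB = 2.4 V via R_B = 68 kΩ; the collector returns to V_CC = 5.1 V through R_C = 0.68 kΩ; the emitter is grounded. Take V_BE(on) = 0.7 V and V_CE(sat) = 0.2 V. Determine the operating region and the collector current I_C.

Assume active. Base-emitter loop: I_B = (V_BB − V_BE)/R_B = (2.4 − 0.7)/68 = 0.025 mA.
I_C = β·I_B = 50×0.025 = 1.25 mA.
V_CE = V_CC − I_C·R_C = 5.1 − 1.25×0.68 = 4.25 V > V_CE(sat), so the active-region assumption holds.

active; I_C ≈ 1.2 mA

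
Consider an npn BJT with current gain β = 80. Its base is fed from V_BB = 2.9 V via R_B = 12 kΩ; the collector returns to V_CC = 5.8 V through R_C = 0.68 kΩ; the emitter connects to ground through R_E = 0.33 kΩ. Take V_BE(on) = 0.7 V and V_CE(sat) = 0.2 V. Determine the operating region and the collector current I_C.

Assume active. Base-emitter loop: I_B = (V_BB − V_BE)/(R_B + (β+1)R_E) = (2.9 − 0.7)/(12 + 81×0.33) = 0.0568 mA.
I_C = β·I_B = 80×0.0568 = 4.54 mA.
V_CE = V_CC − I_C·R_C − I_E·R_E = 5.8 − 4.54×0.68 − 4.6×0.33 = 1.19 V > V_CE(sat), so the active-region assumption holds.

active; I_C ≈ 4.5 mA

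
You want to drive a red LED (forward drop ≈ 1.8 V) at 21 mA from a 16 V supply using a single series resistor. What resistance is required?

The resistor drops V_S − V_D = 16 − 1.8 = 14.2 V at 21 mA.
R = 14.2 V / 21 mA = 0.676 kΩ.

R ≈ 0.68 kΩ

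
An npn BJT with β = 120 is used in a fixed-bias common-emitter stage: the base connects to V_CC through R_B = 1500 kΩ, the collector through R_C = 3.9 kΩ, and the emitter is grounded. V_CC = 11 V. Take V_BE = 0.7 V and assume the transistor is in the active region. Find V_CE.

Base loop: V_CC = I_B·R_B + V_BE, so I_B = (11 − 0.7)/1500 kΩ = 0.00687 mA.
In the active region I_C = β·I_B = 120 × 0.00687 = 0.824 mA.
Collector loop: V_CE = V_CC − I_C·R_C = 11 − 0.824×3.9 = 7.79 V.
Since V_CE = 7.79 V > V_CE(sat) ≈ 0.2 V, the transistor is in the active region as assumed.

V_CE ≈ 7.8 V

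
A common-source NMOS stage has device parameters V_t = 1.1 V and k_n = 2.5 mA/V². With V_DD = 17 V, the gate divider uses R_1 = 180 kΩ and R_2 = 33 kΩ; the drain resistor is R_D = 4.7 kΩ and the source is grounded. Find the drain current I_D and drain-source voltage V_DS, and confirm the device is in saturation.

V_G = V_DD·R_2/(R_1+R_2) = 17×33/213 = 2.63 V. With the source grounded, V_GS = V_G = 2.63 V.
Assume saturation: I_D = (k_n/2)(V_GS − V_t)² = (2.5/2)×(2.63 − 1.1)² = 1.25×1.53² = 2.94 mA.
V_DS = V_DD − I_D·R_D = 17 − 2.94×4.7 = 3.18 V.
Saturation requires V_DS ≥ V_GS − V_t = 1.53 V; 3.18 ≥ 1.53 ✓.

I_D ≈ 2.9 mA, V_DS ≈ 3.2 V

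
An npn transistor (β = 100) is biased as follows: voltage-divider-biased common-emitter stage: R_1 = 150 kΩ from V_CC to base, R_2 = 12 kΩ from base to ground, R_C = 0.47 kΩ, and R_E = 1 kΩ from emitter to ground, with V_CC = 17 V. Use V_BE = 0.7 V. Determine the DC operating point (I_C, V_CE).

Thevenize the base divider: V_Th = V_CC·R_2/(R_1+R_2) = 17×12/162 = 1.26 V, R_Th = R_1‖R_2 = 11.1 kΩ.
Base-emitter loop: V_Th = I_B·R_Th + V_BE + (β+1)I_B·R_E, so I_B = (1.26 − 0.7) / (11.1 + 101×1) = 0.00499 mA.
I_C = β·I_B = 100×0.00499 = 0.499 mA, and I_E = (β+1)I_B = 0.504 mA.
V_CE = V_CC − I_C·R_C − I_E·R_E = 17 − 0.499×0.47 − 0.504×1 = 16.3 V.
V_CE = 16.3 V > 0.2 V confirms active-region operation.

I_C ≈ 0.5 mA, V_CE ≈ 16 V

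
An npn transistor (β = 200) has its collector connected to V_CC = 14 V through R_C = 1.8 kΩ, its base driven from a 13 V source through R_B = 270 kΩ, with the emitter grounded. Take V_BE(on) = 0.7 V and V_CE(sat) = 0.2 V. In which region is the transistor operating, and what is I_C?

saturation; I_C ≈ 7.7 mA

Assume active: I_B = (13 − 0.7)/270 = 0.0456 mA, giving I_C = β·I_B = 9.11 mA.
But then V_CE = 14 − 9.11×1.8 = -2.4 V < V_CE(sat) = 0.2 V — impossible in the active region.
So the transistor is saturated. With V_CE = 0.2 V, I_C = (V_CC − 0.2)/R_C = 13.8/1.8 = 7.67 mA.
Check: β·I_B = 9.11 mA > I_C = 7.67 mA, confirming saturation.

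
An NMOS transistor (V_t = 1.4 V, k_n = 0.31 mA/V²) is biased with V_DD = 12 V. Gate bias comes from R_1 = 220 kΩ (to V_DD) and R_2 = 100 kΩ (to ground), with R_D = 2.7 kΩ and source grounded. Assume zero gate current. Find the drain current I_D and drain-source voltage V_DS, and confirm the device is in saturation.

V_G = V_DD·R_2/(R_1+R_2) = 12×100/320 = 3.75 V. With the source grounded, V_GS = V_G = 3.75 V.
Assume saturation: I_D = (k_n/2)(V_GS − V_t)² = (0.31/2)×(3.75 − 1.4)² = 0.155×2.35² = 0.856 mA.
V_DS = V_DD − I_D·R_D = 12 − 0.856×2.7 = 9.69 V.
Saturation requires V_DS ≥ V_GS − V_t = 2.35 V; 9.69 ≥ 2.35 ✓.

I_D ≈ 0.86 mA, V_DS ≈ 9.7 V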